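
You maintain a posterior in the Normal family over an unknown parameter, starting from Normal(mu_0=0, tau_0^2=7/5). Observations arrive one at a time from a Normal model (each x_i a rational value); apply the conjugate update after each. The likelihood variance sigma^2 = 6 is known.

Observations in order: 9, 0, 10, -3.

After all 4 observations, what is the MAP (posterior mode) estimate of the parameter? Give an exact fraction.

56/29

obs 1: x=9 → posterior Normal(63/37, 42/37)
obs 2: x=0 → posterior Normal(63/44, 21/22)
obs 3: x=10 → posterior Normal(133/51, 14/17)
obs 4: x=-3 → posterior Normal(56/29, 21/29)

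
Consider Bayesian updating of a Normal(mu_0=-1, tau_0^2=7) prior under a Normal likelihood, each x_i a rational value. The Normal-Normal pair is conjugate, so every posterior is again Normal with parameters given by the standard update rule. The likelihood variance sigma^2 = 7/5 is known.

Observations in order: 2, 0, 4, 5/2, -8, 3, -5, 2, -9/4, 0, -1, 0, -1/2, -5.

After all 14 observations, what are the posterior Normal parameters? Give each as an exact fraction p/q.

obs 1: x=2 → posterior Normal(3/2, 7/6)
obs 2: x=0 → posterior Normal(9/11, 7/11)
obs 3: x=4 → posterior Normal(29/16, 7/16)
obs 4: x=5/2 → posterior Normal(83/42, 1/3)
obs 5: x=-8 → posterior Normal(3/52, 7/26)
obs 6: x=3 → posterior Normal(33/62, 7/31)
obs 7: x=-5 → posterior Normal(-17/72, 7/36)
obs 8: x=2 → posterior Normal(3/82, 7/41)
obs 9: x=-9/4 → posterior Normal(-39/184, 7/46)
obs 10: x=0 → posterior Normal(-13/68, 7/51)
obs 11: x=-1 → posterior Normal(-59/224, 1/8)
obs 12: x=0 → posterior Normal(-59/244, 7/61)
obs 13: x=-1/2 → posterior Normal(-23/88, 7/66)
obs 14: x=-5 → posterior Normal(-169/284, 7/71)

mu_0=-169/284, tau_0^2=7/71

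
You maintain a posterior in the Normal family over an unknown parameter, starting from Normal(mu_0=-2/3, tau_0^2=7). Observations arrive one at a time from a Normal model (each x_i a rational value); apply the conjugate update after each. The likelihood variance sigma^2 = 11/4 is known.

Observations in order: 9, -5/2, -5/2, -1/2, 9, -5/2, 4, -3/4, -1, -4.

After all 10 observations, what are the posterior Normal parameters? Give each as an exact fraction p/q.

obs 1: x=9 → posterior Normal(734/117, 77/39)
obs 2: x=-5/2 → posterior Normal(524/201, 77/67)
obs 3: x=-5/2 → posterior Normal(314/285, 77/95)
obs 4: x=-1/2 → posterior Normal(272/369, 77/123)
obs 5: x=9 → posterior Normal(1028/453, 77/151)
obs 6: x=-5/2 → posterior Normal(818/537, 77/179)
obs 7: x=4 → posterior Normal(1154/621, 77/207)
obs 8: x=-3/4 → posterior Normal(1091/705, 77/235)
obs 9: x=-1 → posterior Normal(1007/789, 77/263)
obs 10: x=-4 → posterior Normal(671/873, 77/291)

mu_0=671/873, tau_0^2=77/291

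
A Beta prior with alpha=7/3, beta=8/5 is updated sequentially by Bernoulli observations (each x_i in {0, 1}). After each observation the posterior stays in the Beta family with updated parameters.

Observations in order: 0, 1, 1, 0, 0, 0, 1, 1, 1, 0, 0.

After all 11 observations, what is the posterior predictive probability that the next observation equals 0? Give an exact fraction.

obs 1: x=0 → posterior Beta(7/3, 13/5)
obs 2: x=1 → posterior Beta(10/3, 13/5)
obs 3: x=1 → posterior Beta(13/3, 13/5)
obs 4: x=0 → posterior Beta(13/3, 18/5)
obs 5: x=0 → posterior Beta(13/3, 23/5)
obs 6: x=0 → posterior Beta(13/3, 28/5)
obs 7: x=1 → posterior Beta(16/3, 28/5)
obs 8: x=1 → posterior Beta(19/3, 28/5)
obs 9: x=1 → posterior Beta(22/3, 28/5)
obs 10: x=0 → posterior Beta(22/3, 33/5)
obs 11: x=0 → posterior Beta(22/3, 38/5)

57/112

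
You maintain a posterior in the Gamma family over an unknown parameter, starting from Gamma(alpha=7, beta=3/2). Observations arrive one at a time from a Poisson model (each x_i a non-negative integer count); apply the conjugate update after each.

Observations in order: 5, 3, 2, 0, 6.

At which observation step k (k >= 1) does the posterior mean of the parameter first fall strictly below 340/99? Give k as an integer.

k = 4

obs 1: x=5 → posterior Gamma(12, 5/2)
obs 2: x=3 → posterior Gamma(15, 7/2)
obs 3: x=2 → posterior Gamma(17, 9/2)
obs 4: x=0 → posterior Gamma(17, 11/2)
obs 5: x=6 → posterior Gamma(23, 13/2)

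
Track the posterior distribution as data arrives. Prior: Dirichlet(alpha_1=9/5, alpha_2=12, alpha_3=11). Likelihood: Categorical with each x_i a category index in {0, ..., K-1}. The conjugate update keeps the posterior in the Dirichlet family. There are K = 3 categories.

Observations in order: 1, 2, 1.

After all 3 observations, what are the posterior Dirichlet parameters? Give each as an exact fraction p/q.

obs 1: x=1 → posterior Dirichlet(9/5, 13, 11)
obs 2: x=2 → posterior Dirichlet(9/5, 13, 12)
obs 3: x=1 → posterior Dirichlet(9/5, 14, 12)

alpha_1=9/5, alpha_2=14, alpha_3=12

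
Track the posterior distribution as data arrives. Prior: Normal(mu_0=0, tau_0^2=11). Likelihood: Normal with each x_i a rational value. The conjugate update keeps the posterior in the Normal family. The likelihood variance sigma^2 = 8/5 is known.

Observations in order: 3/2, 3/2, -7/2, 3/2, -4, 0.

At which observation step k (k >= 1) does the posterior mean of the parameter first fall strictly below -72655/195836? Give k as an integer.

k = 5

obs 1: x=3/2 → posterior Normal(55/42, 88/63)
obs 2: x=3/2 → posterior Normal(165/118, 44/59)
obs 3: x=-7/2 → posterior Normal(-55/346, 88/173)
obs 4: x=3/2 → posterior Normal(55/228, 22/57)
obs 5: x=-4 → posterior Normal(-165/283, 88/283)
obs 6: x=0 → posterior Normal(-165/338, 44/169)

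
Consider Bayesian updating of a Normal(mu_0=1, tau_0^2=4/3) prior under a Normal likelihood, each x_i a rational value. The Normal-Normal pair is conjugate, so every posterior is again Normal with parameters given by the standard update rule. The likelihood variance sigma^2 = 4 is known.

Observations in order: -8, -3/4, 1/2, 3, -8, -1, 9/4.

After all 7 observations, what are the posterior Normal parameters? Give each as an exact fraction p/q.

mu_0=-9/10, tau_0^2=2/5

obs 1: x=-8 → posterior Normal(-5/4, 1)
obs 2: x=-3/4 → posterior Normal(-23/20, 4/5)
obs 3: x=1/2 → posterior Normal(-7/8, 2/3)
obs 4: x=3 → posterior Normal(-9/28, 4/7)
obs 5: x=-8 → posterior Normal(-41/32, 1/2)
obs 6: x=-1 → posterior Normal(-5/4, 4/9)
obs 7: x=9/4 → posterior Normal(-9/10, 2/5)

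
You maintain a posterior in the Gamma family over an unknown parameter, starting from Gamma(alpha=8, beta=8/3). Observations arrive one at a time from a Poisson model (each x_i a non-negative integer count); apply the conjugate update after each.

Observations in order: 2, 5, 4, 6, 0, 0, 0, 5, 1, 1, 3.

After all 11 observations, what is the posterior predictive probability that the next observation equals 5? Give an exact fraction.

39199496214000707026821864107250863197375303028641314198927072351/547150826329050817707232047731001563323399357039042635859624984576

obs 1: x=2 → posterior Gamma(10, 11/3)
obs 2: x=5 → posterior Gamma(15, 14/3)
obs 3: x=4 → posterior Gamma(19, 17/3)
obs 4: x=6 → posterior Gamma(25, 20/3)
obs 5: x=0 → posterior Gamma(25, 23/3)
obs 6: x=0 → posterior Gamma(25, 26/3)
obs 7: x=0 → posterior Gamma(25, 29/3)
obs 8: x=5 → posterior Gamma(30, 32/3)
obs 9: x=1 → posterior Gamma(31, 35/3)
obs 10: x=1 → posterior Gamma(32, 38/3)
obs 11: x=3 → posterior Gamma(35, 41/3)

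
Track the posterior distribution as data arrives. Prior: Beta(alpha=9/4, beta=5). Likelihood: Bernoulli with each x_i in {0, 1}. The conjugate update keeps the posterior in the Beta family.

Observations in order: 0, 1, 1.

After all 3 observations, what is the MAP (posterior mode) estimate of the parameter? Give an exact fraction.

13/33

obs 1: x=0 → posterior Beta(9/4, 6)
obs 2: x=1 → posterior Beta(13/4, 6)
obs 3: x=1 → posterior Beta(17/4, 6)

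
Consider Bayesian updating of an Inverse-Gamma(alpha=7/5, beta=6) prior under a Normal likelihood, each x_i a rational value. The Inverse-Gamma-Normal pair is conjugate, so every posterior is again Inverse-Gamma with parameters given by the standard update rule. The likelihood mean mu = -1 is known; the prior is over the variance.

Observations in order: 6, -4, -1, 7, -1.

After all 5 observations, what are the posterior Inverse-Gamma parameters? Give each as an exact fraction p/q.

alpha=39/10, beta=67

obs 1: x=6 → posterior Inverse-Gamma(19/10, 61/2)
obs 2: x=-4 → posterior Inverse-Gamma(12/5, 35)
obs 3: x=-1 → posterior Inverse-Gamma(29/10, 35)
obs 4: x=7 → posterior Inverse-Gamma(17/5, 67)
obs 5: x=-1 → posterior Inverse-Gamma(39/10, 67)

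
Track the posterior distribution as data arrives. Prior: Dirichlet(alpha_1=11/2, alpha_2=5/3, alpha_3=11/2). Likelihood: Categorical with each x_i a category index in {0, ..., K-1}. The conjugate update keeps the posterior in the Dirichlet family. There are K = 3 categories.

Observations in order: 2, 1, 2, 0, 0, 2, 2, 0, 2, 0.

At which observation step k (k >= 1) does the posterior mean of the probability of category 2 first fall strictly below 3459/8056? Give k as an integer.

obs 1: x=2 → posterior Dirichlet(11/2, 5/3, 13/2)
obs 2: x=1 → posterior Dirichlet(11/2, 8/3, 13/2)
obs 3: x=2 → posterior Dirichlet(11/2, 8/3, 15/2)
obs 4: x=0 → posterior Dirichlet(13/2, 8/3, 15/2)
obs 5: x=0 → posterior Dirichlet(15/2, 8/3, 15/2)
obs 6: x=2 → posterior Dirichlet(15/2, 8/3, 17/2)
obs 7: x=2 → posterior Dirichlet(15/2, 8/3, 19/2)
obs 8: x=0 → posterior Dirichlet(17/2, 8/3, 19/2)
obs 9: x=2 → posterior Dirichlet(17/2, 8/3, 21/2)
obs 10: x=0 → posterior Dirichlet(19/2, 8/3, 21/2)

k = 5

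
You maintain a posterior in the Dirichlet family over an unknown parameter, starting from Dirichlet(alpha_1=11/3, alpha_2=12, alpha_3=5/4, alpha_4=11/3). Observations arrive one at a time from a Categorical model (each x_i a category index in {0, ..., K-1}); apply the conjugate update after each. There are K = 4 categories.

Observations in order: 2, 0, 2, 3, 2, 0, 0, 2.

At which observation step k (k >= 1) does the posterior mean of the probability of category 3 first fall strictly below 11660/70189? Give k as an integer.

k = 2

obs 1: x=2 → posterior Dirichlet(11/3, 12, 9/4, 11/3)
obs 2: x=0 → posterior Dirichlet(14/3, 12, 9/4, 11/3)
obs 3: x=2 → posterior Dirichlet(14/3, 12, 13/4, 11/3)
obs 4: x=3 → posterior Dirichlet(14/3, 12, 13/4, 14/3)
obs 5: x=2 → posterior Dirichlet(14/3, 12, 17/4, 14/3)
obs 6: x=0 → posterior Dirichlet(17/3, 12, 17/4, 14/3)
obs 7: x=0 → posterior Dirichlet(20/3, 12, 17/4, 14/3)
obs 8: x=2 → posterior Dirichlet(20/3, 12, 21/4, 14/3)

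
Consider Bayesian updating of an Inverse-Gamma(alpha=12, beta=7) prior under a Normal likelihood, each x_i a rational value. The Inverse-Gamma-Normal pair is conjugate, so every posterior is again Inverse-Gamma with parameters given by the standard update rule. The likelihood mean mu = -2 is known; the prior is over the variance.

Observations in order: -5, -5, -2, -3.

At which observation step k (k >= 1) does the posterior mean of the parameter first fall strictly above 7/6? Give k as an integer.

obs 1: x=-5 → posterior Inverse-Gamma(25/2, 23/2)
obs 2: x=-5 → posterior Inverse-Gamma(13, 16)
obs 3: x=-2 → posterior Inverse-Gamma(27/2, 16)
obs 4: x=-3 → posterior Inverse-Gamma(14, 33/2)

k = 2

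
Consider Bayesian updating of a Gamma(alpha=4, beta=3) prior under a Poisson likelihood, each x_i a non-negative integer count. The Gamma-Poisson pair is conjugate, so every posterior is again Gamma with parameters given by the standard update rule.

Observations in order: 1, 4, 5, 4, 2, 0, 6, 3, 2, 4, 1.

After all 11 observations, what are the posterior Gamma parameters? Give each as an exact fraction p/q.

alpha=36, beta=14

obs 1: x=1 → posterior Gamma(5, 4)
obs 2: x=4 → posterior Gamma(9, 5)
obs 3: x=5 → posterior Gamma(14, 6)
obs 4: x=4 → posterior Gamma(18, 7)
obs 5: x=2 → posterior Gamma(20, 8)
obs 6: x=0 → posterior Gamma(20, 9)
obs 7: x=6 → posterior Gamma(26, 10)
obs 8: x=3 → posterior Gamma(29, 11)
obs 9: x=2 → posterior Gamma(31, 12)
obs 10: x=4 → posterior Gamma(35, 13)
obs 11: x=1 → posterior Gamma(36, 14)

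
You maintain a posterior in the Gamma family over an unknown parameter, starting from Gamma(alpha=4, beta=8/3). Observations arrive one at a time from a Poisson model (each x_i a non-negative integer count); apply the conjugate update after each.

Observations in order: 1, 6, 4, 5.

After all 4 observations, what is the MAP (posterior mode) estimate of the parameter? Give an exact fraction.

57/20

obs 1: x=1 → posterior Gamma(5, 11/3)
obs 2: x=6 → posterior Gamma(11, 14/3)
obs 3: x=4 → posterior Gamma(15, 17/3)
obs 4: x=5 → posterior Gamma(20, 20/3)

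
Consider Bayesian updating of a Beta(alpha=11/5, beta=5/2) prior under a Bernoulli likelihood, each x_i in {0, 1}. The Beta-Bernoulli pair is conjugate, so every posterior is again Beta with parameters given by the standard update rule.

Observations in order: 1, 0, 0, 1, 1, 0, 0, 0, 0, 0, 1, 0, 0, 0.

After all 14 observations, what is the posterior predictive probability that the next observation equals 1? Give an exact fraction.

62/187

obs 1: x=1 → posterior Beta(16/5, 5/2)
obs 2: x=0 → posterior Beta(16/5, 7/2)
obs 3: x=0 → posterior Beta(16/5, 9/2)
obs 4: x=1 → posterior Beta(21/5, 9/2)
obs 5: x=1 → posterior Beta(26/5, 9/2)
obs 6: x=0 → posterior Beta(26/5, 11/2)
obs 7: x=0 → posterior Beta(26/5, 13/2)
obs 8: x=0 → posterior Beta(26/5, 15/2)
obs 9: x=0 → posterior Beta(26/5, 17/2)
obs 10: x=0 → posterior Beta(26/5, 19/2)
obs 11: x=1 → posterior Beta(31/5, 19/2)
obs 12: x=0 → posterior Beta(31/5, 21/2)
obs 13: x=0 → posterior Beta(31/5, 23/2)
obs 14: x=0 → posterior Beta(31/5, 25/2)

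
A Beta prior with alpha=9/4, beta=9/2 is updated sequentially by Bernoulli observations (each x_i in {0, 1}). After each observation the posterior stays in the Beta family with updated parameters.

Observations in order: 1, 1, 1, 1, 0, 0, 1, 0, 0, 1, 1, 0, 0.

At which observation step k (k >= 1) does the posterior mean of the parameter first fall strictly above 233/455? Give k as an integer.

obs 1: x=1 → posterior Beta(13/4, 9/2)
obs 2: x=1 → posterior Beta(17/4, 9/2)
obs 3: x=1 → posterior Beta(21/4, 9/2)
obs 4: x=1 → posterior Beta(25/4, 9/2)
obs 5: x=0 → posterior Beta(25/4, 11/2)
obs 6: x=0 → posterior Beta(25/4, 13/2)
obs 7: x=1 → posterior Beta(29/4, 13/2)
obs 8: x=0 → posterior Beta(29/4, 15/2)
obs 9: x=0 → posterior Beta(29/4, 17/2)
obs 10: x=1 → posterior Beta(33/4, 17/2)
obs 11: x=1 → posterior Beta(37/4, 17/2)
obs 12: x=0 → posterior Beta(37/4, 19/2)
obs 13: x=0 → posterior Beta(37/4, 21/2)

k = 3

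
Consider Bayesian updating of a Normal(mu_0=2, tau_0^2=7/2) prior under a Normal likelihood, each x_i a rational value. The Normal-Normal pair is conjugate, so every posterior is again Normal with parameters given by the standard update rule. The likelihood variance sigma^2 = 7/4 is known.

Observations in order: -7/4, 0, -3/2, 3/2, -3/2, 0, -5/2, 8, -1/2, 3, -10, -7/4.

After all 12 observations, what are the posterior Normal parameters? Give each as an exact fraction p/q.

mu_0=-12/25, tau_0^2=7/50

obs 1: x=-7/4 → posterior Normal(-1/2, 7/6)
obs 2: x=0 → posterior Normal(-3/10, 7/10)
obs 3: x=-3/2 → posterior Normal(-9/14, 1/2)
obs 4: x=3/2 → posterior Normal(-1/6, 7/18)
obs 5: x=-3/2 → posterior Normal(-9/22, 7/22)
obs 6: x=0 → posterior Normal(-9/26, 7/26)
obs 7: x=-5/2 → posterior Normal(-19/30, 7/30)
obs 8: x=8 → posterior Normal(13/34, 7/34)
obs 9: x=-1/2 → posterior Normal(11/38, 7/38)
obs 10: x=3 → posterior Normal(23/42, 1/6)
obs 11: x=-10 → posterior Normal(-17/46, 7/46)
obs 12: x=-7/4 → posterior Normal(-12/25, 7/50)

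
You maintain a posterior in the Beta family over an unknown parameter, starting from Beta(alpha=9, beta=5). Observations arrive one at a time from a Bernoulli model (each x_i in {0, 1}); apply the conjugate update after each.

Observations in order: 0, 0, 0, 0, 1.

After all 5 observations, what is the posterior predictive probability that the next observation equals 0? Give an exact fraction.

obs 1: x=0 → posterior Beta(9, 6)
obs 2: x=0 → posterior Beta(9, 7)
obs 3: x=0 → posterior Beta(9, 8)
obs 4: x=0 → posterior Beta(9, 9)
obs 5: x=1 → posterior Beta(10, 9)

9/19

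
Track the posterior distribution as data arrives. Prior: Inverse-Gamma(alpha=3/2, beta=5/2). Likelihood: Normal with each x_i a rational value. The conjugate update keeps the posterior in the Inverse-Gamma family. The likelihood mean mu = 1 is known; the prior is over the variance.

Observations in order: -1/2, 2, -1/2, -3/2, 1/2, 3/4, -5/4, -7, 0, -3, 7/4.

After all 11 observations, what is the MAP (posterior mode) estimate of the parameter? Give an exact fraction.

obs 1: x=-1/2 → posterior Inverse-Gamma(2, 29/8)
obs 2: x=2 → posterior Inverse-Gamma(5/2, 33/8)
obs 3: x=-1/2 → posterior Inverse-Gamma(3, 21/4)
obs 4: x=-3/2 → posterior Inverse-Gamma(7/2, 67/8)
obs 5: x=1/2 → posterior Inverse-Gamma(4, 17/2)
obs 6: x=3/4 → posterior Inverse-Gamma(9/2, 273/32)
obs 7: x=-5/4 → posterior Inverse-Gamma(5, 177/16)
obs 8: x=-7 → posterior Inverse-Gamma(11/2, 689/16)
obs 9: x=0 → posterior Inverse-Gamma(6, 697/16)
obs 10: x=-3 → posterior Inverse-Gamma(13/2, 825/16)
obs 11: x=7/4 → posterior Inverse-Gamma(7, 1659/32)

1659/256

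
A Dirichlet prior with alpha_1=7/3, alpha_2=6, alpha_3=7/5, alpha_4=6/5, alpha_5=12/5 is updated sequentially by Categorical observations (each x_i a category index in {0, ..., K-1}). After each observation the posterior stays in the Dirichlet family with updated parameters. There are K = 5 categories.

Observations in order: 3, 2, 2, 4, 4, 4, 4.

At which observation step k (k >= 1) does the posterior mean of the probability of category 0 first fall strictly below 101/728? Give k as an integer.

obs 1: x=3 → posterior Dirichlet(7/3, 6, 7/5, 11/5, 12/5)
obs 2: x=2 → posterior Dirichlet(7/3, 6, 12/5, 11/5, 12/5)
obs 3: x=2 → posterior Dirichlet(7/3, 6, 17/5, 11/5, 12/5)
obs 4: x=4 → posterior Dirichlet(7/3, 6, 17/5, 11/5, 17/5)
obs 5: x=4 → posterior Dirichlet(7/3, 6, 17/5, 11/5, 22/5)
obs 6: x=4 → posterior Dirichlet(7/3, 6, 17/5, 11/5, 27/5)
obs 7: x=4 → posterior Dirichlet(7/3, 6, 17/5, 11/5, 32/5)

k = 4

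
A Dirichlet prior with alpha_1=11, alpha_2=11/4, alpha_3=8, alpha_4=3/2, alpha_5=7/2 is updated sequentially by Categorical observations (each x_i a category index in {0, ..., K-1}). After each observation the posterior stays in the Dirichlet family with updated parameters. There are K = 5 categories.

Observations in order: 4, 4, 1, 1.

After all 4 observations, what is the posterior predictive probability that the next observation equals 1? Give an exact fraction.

obs 1: x=4 → posterior Dirichlet(11, 11/4, 8, 3/2, 9/2)
obs 2: x=4 → posterior Dirichlet(11, 11/4, 8, 3/2, 11/2)
obs 3: x=1 → posterior Dirichlet(11, 15/4, 8, 3/2, 11/2)
obs 4: x=1 → posterior Dirichlet(11, 19/4, 8, 3/2, 11/2)

19/123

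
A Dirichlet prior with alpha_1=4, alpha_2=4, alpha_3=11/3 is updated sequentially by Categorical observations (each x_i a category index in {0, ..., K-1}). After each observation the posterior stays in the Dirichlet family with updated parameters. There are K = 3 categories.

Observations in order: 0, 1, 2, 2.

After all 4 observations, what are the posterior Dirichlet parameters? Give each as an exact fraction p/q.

alpha_1=5, alpha_2=5, alpha_3=17/3

obs 1: x=0 → posterior Dirichlet(5, 4, 11/3)
obs 2: x=1 → posterior Dirichlet(5, 5, 11/3)
obs 3: x=2 → posterior Dirichlet(5, 5, 14/3)
obs 4: x=2 → posterior Dirichlet(5, 5, 17/3)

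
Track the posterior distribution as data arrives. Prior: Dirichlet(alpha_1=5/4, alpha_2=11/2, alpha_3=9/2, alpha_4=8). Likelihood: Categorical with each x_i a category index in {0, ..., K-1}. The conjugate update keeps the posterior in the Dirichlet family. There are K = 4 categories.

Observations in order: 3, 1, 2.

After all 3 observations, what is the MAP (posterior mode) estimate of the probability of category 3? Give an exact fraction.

obs 1: x=3 → posterior Dirichlet(5/4, 11/2, 9/2, 9)
obs 2: x=1 → posterior Dirichlet(5/4, 13/2, 9/2, 9)
obs 3: x=2 → posterior Dirichlet(5/4, 13/2, 11/2, 9)

32/73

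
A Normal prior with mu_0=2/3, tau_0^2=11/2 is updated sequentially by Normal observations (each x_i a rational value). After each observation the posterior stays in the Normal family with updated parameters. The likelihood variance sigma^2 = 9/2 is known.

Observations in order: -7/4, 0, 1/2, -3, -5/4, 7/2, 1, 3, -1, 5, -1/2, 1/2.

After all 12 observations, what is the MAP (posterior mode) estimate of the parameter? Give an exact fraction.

24/47

obs 1: x=-7/4 → posterior Normal(-53/80, 99/40)
obs 2: x=0 → posterior Normal(-53/124, 99/62)
obs 3: x=1/2 → posterior Normal(-31/168, 33/28)
obs 4: x=-3 → posterior Normal(-163/212, 99/106)
obs 5: x=-5/4 → posterior Normal(-109/128, 99/128)
obs 6: x=7/2 → posterior Normal(-16/75, 33/50)
obs 7: x=1 → posterior Normal(-5/86, 99/172)
obs 8: x=3 → posterior Normal(28/97, 99/194)
obs 9: x=-1 → posterior Normal(17/108, 11/24)
obs 10: x=5 → posterior Normal(72/119, 99/238)
obs 11: x=-1/2 → posterior Normal(133/260, 99/260)
obs 12: x=1/2 → posterior Normal(24/47, 33/94)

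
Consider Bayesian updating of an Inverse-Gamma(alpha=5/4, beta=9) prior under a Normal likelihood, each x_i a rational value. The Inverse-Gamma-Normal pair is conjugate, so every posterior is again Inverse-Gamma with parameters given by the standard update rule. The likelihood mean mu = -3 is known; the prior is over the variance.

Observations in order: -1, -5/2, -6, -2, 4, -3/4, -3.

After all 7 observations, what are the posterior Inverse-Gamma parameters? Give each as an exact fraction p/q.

obs 1: x=-1 → posterior Inverse-Gamma(7/4, 11)
obs 2: x=-5/2 → posterior Inverse-Gamma(9/4, 89/8)
obs 3: x=-6 → posterior Inverse-Gamma(11/4, 125/8)
obs 4: x=-2 → posterior Inverse-Gamma(13/4, 129/8)
obs 5: x=4 → posterior Inverse-Gamma(15/4, 325/8)
obs 6: x=-3/4 → posterior Inverse-Gamma(17/4, 1381/32)
obs 7: x=-3 → posterior Inverse-Gamma(19/4, 1381/32)

alpha=19/4, beta=1381/32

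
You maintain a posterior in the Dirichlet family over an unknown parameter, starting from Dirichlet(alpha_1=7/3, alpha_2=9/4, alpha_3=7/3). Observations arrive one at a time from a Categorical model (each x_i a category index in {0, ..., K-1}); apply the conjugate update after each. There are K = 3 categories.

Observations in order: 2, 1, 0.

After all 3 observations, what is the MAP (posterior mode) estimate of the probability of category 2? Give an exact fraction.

28/83

obs 1: x=2 → posterior Dirichlet(7/3, 9/4, 10/3)
obs 2: x=1 → posterior Dirichlet(7/3, 13/4, 10/3)
obs 3: x=0 → posterior Dirichlet(10/3, 13/4, 10/3)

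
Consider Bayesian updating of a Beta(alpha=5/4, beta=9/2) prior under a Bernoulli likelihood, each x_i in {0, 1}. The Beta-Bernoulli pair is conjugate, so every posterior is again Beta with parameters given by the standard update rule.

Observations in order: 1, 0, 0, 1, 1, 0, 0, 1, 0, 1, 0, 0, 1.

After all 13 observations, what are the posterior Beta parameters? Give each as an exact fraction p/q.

alpha=29/4, beta=23/2

obs 1: x=1 → posterior Beta(9/4, 9/2)
obs 2: x=0 → posterior Beta(9/4, 11/2)
obs 3: x=0 → posterior Beta(9/4, 13/2)
obs 4: x=1 → posterior Beta(13/4, 13/2)
obs 5: x=1 → posterior Beta(17/4, 13/2)
obs 6: x=0 → posterior Beta(17/4, 15/2)
obs 7: x=0 → posterior Beta(17/4, 17/2)
obs 8: x=1 → posterior Beta(21/4, 17/2)
obs 9: x=0 → posterior Beta(21/4, 19/2)
obs 10: x=1 → posterior Beta(25/4, 19/2)
obs 11: x=0 → posterior Beta(25/4, 21/2)
obs 12: x=0 → posterior Beta(25/4, 23/2)
obs 13: x=1 → posterior Beta(29/4, 23/2)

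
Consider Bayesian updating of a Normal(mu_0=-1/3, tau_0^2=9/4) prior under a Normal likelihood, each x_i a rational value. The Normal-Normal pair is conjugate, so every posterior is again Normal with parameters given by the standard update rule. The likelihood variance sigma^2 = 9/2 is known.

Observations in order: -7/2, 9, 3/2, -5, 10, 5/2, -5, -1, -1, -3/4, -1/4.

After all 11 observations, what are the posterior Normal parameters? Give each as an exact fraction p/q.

mu_0=35/78, tau_0^2=9/26

obs 1: x=-7/2 → posterior Normal(-25/18, 3/2)
obs 2: x=9 → posterior Normal(29/24, 9/8)
obs 3: x=3/2 → posterior Normal(19/15, 9/10)
obs 4: x=-5 → posterior Normal(2/9, 3/4)
obs 5: x=10 → posterior Normal(34/21, 9/14)
obs 6: x=5/2 → posterior Normal(83/48, 9/16)
obs 7: x=-5 → posterior Normal(53/54, 1/2)
obs 8: x=-1 → posterior Normal(47/60, 9/20)
obs 9: x=-1 → posterior Normal(41/66, 9/22)
obs 10: x=-3/4 → posterior Normal(73/144, 3/8)
obs 11: x=-1/4 → posterior Normal(35/78, 9/26)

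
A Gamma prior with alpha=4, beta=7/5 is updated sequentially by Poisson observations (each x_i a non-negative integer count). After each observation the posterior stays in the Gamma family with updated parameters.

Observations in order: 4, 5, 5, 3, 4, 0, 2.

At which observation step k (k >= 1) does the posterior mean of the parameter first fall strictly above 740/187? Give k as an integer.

k = 3

obs 1: x=4 → posterior Gamma(8, 12/5)
obs 2: x=5 → posterior Gamma(13, 17/5)
obs 3: x=5 → posterior Gamma(18, 22/5)
obs 4: x=3 → posterior Gamma(21, 27/5)
obs 5: x=4 → posterior Gamma(25, 32/5)
obs 6: x=0 → posterior Gamma(25, 37/5)
obs 7: x=2 → posterior Gamma(27, 42/5)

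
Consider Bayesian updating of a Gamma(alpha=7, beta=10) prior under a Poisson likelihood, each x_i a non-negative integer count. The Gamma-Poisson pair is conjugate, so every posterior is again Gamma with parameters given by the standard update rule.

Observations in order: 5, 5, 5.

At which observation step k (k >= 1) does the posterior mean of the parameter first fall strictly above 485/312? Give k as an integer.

obs 1: x=5 → posterior Gamma(12, 11)
obs 2: x=5 → posterior Gamma(17, 12)
obs 3: x=5 → posterior Gamma(22, 13)

k = 3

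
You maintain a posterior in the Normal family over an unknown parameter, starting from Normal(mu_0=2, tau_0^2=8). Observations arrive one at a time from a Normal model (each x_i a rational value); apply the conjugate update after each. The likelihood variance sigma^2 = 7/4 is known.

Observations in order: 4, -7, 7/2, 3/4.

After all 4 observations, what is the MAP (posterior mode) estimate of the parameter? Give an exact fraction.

2/5

obs 1: x=4 → posterior Normal(142/39, 56/39)
obs 2: x=-7 → posterior Normal(-82/71, 56/71)
obs 3: x=7/2 → posterior Normal(30/103, 56/103)
obs 4: x=3/4 → posterior Normal(2/5, 56/135)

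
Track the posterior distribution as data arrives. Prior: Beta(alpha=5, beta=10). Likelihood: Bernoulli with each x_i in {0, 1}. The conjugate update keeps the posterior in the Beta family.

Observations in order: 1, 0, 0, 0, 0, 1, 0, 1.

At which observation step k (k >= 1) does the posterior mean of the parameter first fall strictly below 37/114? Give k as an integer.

obs 1: x=1 → posterior Beta(6, 10)
obs 2: x=0 → posterior Beta(6, 11)
obs 3: x=0 → posterior Beta(6, 12)
obs 4: x=0 → posterior Beta(6, 13)
obs 5: x=0 → posterior Beta(6, 14)
obs 6: x=1 → posterior Beta(7, 14)
obs 7: x=0 → posterior Beta(7, 15)
obs 8: x=1 → posterior Beta(8, 15)

k = 4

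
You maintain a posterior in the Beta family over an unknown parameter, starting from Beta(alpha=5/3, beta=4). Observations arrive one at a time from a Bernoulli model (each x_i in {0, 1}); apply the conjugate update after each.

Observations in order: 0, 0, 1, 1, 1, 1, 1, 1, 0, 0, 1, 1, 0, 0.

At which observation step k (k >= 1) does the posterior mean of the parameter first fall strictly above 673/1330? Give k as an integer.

k = 7

obs 1: x=0 → posterior Beta(5/3, 5)
obs 2: x=0 → posterior Beta(5/3, 6)
obs 3: x=1 → posterior Beta(8/3, 6)
obs 4: x=1 → posterior Beta(11/3, 6)
obs 5: x=1 → posterior Beta(14/3, 6)
obs 6: x=1 → posterior Beta(17/3, 6)
obs 7: x=1 → posterior Beta(20/3, 6)
obs 8: x=1 → posterior Beta(23/3, 6)
obs 9: x=0 → posterior Beta(23/3, 7)
obs 10: x=0 → posterior Beta(23/3, 8)
obs 11: x=1 → posterior Beta(26/3, 8)
obs 12: x=1 → posterior Beta(29/3, 8)
obs 13: x=0 → posterior Beta(29/3, 9)
obs 14: x=0 → posterior Beta(29/3, 10)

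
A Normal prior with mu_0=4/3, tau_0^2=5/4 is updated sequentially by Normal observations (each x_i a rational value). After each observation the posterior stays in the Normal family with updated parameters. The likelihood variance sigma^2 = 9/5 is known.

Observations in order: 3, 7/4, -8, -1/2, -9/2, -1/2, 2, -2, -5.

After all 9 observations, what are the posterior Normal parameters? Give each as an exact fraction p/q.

obs 1: x=3 → posterior Normal(123/61, 45/61)
obs 2: x=7/4 → posterior Normal(667/344, 45/86)
obs 3: x=-8 → posterior Normal(-133/444, 15/37)
obs 4: x=-1/2 → posterior Normal(-183/544, 45/136)
obs 5: x=-9/2 → posterior Normal(-633/644, 45/161)
obs 6: x=-1/2 → posterior Normal(-683/744, 15/62)
obs 7: x=2 → posterior Normal(-483/844, 45/211)
obs 8: x=-2 → posterior Normal(-683/944, 45/236)
obs 9: x=-5 → posterior Normal(-1183/1044, 5/29)

mu_0=-1183/1044, tau_0^2=5/29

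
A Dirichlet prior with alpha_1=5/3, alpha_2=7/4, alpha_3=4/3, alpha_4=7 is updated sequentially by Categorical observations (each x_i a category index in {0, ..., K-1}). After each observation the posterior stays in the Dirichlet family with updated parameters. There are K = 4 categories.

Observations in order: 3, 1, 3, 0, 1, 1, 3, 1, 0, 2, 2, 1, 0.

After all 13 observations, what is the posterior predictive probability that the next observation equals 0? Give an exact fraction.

obs 1: x=3 → posterior Dirichlet(5/3, 7/4, 4/3, 8)
obs 2: x=1 → posterior Dirichlet(5/3, 11/4, 4/3, 8)
obs 3: x=3 → posterior Dirichlet(5/3, 11/4, 4/3, 9)
obs 4: x=0 → posterior Dirichlet(8/3, 11/4, 4/3, 9)
obs 5: x=1 → posterior Dirichlet(8/3, 15/4, 4/3, 9)
obs 6: x=1 → posterior Dirichlet(8/3, 19/4, 4/3, 9)
obs 7: x=3 → posterior Dirichlet(8/3, 19/4, 4/3, 10)
obs 8: x=1 → posterior Dirichlet(8/3, 23/4, 4/3, 10)
obs 9: x=0 → posterior Dirichlet(11/3, 23/4, 4/3, 10)
obs 10: x=2 → posterior Dirichlet(11/3, 23/4, 7/3, 10)
obs 11: x=2 → posterior Dirichlet(11/3, 23/4, 10/3, 10)
obs 12: x=1 → posterior Dirichlet(11/3, 27/4, 10/3, 10)
obs 13: x=0 → posterior Dirichlet(14/3, 27/4, 10/3, 10)

56/297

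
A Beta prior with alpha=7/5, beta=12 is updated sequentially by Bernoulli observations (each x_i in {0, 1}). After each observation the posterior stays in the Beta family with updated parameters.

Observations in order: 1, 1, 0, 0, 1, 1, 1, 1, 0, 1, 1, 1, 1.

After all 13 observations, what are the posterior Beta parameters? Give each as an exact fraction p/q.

alpha=57/5, beta=15

obs 1: x=1 → posterior Beta(12/5, 12)
obs 2: x=1 → posterior Beta(17/5, 12)
obs 3: x=0 → posterior Beta(17/5, 13)
obs 4: x=0 → posterior Beta(17/5, 14)
obs 5: x=1 → posterior Beta(22/5, 14)
obs 6: x=1 → posterior Beta(27/5, 14)
obs 7: x=1 → posterior Beta(32/5, 14)
obs 8: x=1 → posterior Beta(37/5, 14)
obs 9: x=0 → posterior Beta(37/5, 15)
obs 10: x=1 → posterior Beta(42/5, 15)
obs 11: x=1 → posterior Beta(47/5, 15)
obs 12: x=1 → posterior Beta(52/5, 15)
obs 13: x=1 → posterior Beta(57/5, 15)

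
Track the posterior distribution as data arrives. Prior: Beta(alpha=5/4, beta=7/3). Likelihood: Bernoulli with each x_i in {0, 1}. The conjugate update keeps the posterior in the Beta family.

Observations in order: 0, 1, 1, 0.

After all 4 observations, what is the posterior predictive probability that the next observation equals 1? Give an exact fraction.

obs 1: x=0 → posterior Beta(5/4, 10/3)
obs 2: x=1 → posterior Beta(9/4, 10/3)
obs 3: x=1 → posterior Beta(13/4, 10/3)
obs 4: x=0 → posterior Beta(13/4, 13/3)

3/7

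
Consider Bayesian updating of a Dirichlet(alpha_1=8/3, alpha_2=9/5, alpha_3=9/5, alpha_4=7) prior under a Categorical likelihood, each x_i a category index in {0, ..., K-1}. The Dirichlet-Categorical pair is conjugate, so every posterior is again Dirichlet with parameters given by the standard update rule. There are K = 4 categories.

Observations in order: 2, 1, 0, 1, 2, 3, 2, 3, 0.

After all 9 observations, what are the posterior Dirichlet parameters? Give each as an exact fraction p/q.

alpha_1=14/3, alpha_2=19/5, alpha_3=24/5, alpha_4=9

obs 1: x=2 → posterior Dirichlet(8/3, 9/5, 14/5, 7)
obs 2: x=1 → posterior Dirichlet(8/3, 14/5, 14/5, 7)
obs 3: x=0 → posterior Dirichlet(11/3, 14/5, 14/5, 7)
obs 4: x=1 → posterior Dirichlet(11/3, 19/5, 14/5, 7)
obs 5: x=2 → posterior Dirichlet(11/3, 19/5, 19/5, 7)
obs 6: x=3 → posterior Dirichlet(11/3, 19/5, 19/5, 8)
obs 7: x=2 → posterior Dirichlet(11/3, 19/5, 24/5, 8)
obs 8: x=3 → posterior Dirichlet(11/3, 19/5, 24/5, 9)
obs 9: x=0 → posterior Dirichlet(14/3, 19/5, 24/5, 9)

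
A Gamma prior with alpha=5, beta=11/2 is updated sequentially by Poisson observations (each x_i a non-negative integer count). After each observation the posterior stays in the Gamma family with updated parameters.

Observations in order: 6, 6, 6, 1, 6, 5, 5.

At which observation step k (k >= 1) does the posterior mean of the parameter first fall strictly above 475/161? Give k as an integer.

k = 6

obs 1: x=6 → posterior Gamma(11, 13/2)
obs 2: x=6 → posterior Gamma(17, 15/2)
obs 3: x=6 → posterior Gamma(23, 17/2)
obs 4: x=1 → posterior Gamma(24, 19/2)
obs 5: x=6 → posterior Gamma(30, 21/2)
obs 6: x=5 → posterior Gamma(35, 23/2)
obs 7: x=5 → posterior Gamma(40, 25/2)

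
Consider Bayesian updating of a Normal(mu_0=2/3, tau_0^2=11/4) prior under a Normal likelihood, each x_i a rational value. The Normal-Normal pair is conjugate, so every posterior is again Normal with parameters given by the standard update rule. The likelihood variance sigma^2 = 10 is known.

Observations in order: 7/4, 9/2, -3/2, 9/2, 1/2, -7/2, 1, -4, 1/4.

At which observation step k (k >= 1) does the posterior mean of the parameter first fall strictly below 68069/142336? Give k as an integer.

k = 9

obs 1: x=7/4 → posterior Normal(551/612, 110/51)
obs 2: x=9/2 → posterior Normal(1145/744, 55/31)
obs 3: x=-3/2 → posterior Normal(947/876, 110/73)
obs 4: x=9/2 → posterior Normal(1541/1008, 55/42)
obs 5: x=1/2 → posterior Normal(1607/1140, 22/19)
obs 6: x=-7/2 → posterior Normal(1145/1272, 55/53)
obs 7: x=1 → posterior Normal(1277/1404, 110/117)
obs 8: x=-4 → posterior Normal(749/1536, 55/64)
obs 9: x=1/4 → posterior Normal(391/834, 110/139)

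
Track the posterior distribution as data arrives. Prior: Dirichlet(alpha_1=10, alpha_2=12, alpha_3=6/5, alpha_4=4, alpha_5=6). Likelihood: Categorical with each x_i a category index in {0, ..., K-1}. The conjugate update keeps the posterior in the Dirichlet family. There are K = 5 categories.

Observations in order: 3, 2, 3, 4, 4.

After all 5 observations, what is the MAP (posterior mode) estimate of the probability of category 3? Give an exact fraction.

obs 1: x=3 → posterior Dirichlet(10, 12, 6/5, 5, 6)
obs 2: x=2 → posterior Dirichlet(10, 12, 11/5, 5, 6)
obs 3: x=3 → posterior Dirichlet(10, 12, 11/5, 6, 6)
obs 4: x=4 → posterior Dirichlet(10, 12, 11/5, 6, 7)
obs 5: x=4 → posterior Dirichlet(10, 12, 11/5, 6, 8)

25/166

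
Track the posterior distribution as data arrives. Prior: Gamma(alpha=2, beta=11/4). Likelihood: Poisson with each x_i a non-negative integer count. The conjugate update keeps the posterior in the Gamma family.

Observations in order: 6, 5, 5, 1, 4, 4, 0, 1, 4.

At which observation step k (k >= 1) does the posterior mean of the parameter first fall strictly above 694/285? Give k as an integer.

k = 2

obs 1: x=6 → posterior Gamma(8, 15/4)
obs 2: x=5 → posterior Gamma(13, 19/4)
obs 3: x=5 → posterior Gamma(18, 23/4)
obs 4: x=1 → posterior Gamma(19, 27/4)
obs 5: x=4 → posterior Gamma(23, 31/4)
obs 6: x=4 → posterior Gamma(27, 35/4)
obs 7: x=0 → posterior Gamma(27, 39/4)
obs 8: x=1 → posterior Gamma(28, 43/4)
obs 9: x=4 → posterior Gamma(32, 47/4)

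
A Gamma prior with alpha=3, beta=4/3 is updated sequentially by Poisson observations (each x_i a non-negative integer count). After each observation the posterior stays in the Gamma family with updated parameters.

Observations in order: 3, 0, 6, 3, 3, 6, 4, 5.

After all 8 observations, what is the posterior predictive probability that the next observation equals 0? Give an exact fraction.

570446650331596258626826080004402104212125646848/16403476339625029756224827950926001480558989788191

obs 1: x=3 → posterior Gamma(6, 7/3)
obs 2: x=0 → posterior Gamma(6, 10/3)
obs 3: x=6 → posterior Gamma(12, 13/3)
obs 4: x=3 → posterior Gamma(15, 16/3)
obs 5: x=3 → posterior Gamma(18, 19/3)
obs 6: x=6 → posterior Gamma(24, 22/3)
obs 7: x=4 → posterior Gamma(28, 25/3)
obs 8: x=5 → posterior Gamma(33, 28/3)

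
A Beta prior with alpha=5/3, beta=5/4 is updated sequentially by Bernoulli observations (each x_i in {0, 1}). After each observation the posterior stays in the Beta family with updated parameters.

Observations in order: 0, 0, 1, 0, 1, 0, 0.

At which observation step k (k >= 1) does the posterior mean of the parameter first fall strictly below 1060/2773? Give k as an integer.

k = 2

obs 1: x=0 → posterior Beta(5/3, 9/4)
obs 2: x=0 → posterior Beta(5/3, 13/4)
obs 3: x=1 → posterior Beta(8/3, 13/4)
obs 4: x=0 → posterior Beta(8/3, 17/4)
obs 5: x=1 → posterior Beta(11/3, 17/4)
obs 6: x=0 → posterior Beta(11/3, 21/4)
obs 7: x=0 → posterior Beta(11/3, 25/4)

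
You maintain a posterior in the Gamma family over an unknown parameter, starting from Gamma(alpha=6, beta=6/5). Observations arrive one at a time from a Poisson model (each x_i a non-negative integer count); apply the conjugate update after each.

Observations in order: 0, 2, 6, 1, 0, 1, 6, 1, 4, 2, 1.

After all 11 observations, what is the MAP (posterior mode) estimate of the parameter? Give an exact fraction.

obs 1: x=0 → posterior Gamma(6, 11/5)
obs 2: x=2 → posterior Gamma(8, 16/5)
obs 3: x=6 → posterior Gamma(14, 21/5)
obs 4: x=1 → posterior Gamma(15, 26/5)
obs 5: x=0 → posterior Gamma(15, 31/5)
obs 6: x=1 → posterior Gamma(16, 36/5)
obs 7: x=6 → posterior Gamma(22, 41/5)
obs 8: x=1 → posterior Gamma(23, 46/5)
obs 9: x=4 → posterior Gamma(27, 51/5)
obs 10: x=2 → posterior Gamma(29, 56/5)
obs 11: x=1 → posterior Gamma(30, 61/5)

145/61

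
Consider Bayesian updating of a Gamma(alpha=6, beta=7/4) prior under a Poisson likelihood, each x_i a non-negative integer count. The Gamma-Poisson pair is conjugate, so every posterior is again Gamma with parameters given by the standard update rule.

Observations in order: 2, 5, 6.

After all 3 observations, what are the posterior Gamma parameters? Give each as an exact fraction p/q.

obs 1: x=2 → posterior Gamma(8, 11/4)
obs 2: x=5 → posterior Gamma(13, 15/4)
obs 3: x=6 → posterior Gamma(19, 19/4)

alpha=19, beta=19/4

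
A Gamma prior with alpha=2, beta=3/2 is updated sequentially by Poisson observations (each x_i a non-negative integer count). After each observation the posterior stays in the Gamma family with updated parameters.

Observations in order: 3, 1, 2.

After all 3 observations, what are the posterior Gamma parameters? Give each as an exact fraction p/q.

alpha=8, beta=9/2

obs 1: x=3 → posterior Gamma(5, 5/2)
obs 2: x=1 → posterior Gamma(6, 7/2)
obs 3: x=2 → posterior Gamma(8, 9/2)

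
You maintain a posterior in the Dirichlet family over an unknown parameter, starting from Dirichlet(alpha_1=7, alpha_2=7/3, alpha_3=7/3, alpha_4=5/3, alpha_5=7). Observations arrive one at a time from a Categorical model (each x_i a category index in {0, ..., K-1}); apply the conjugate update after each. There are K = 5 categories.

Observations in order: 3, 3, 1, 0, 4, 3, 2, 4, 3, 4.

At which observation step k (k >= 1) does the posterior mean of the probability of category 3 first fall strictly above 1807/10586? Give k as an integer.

obs 1: x=3 → posterior Dirichlet(7, 7/3, 7/3, 8/3, 7)
obs 2: x=3 → posterior Dirichlet(7, 7/3, 7/3, 11/3, 7)
obs 3: x=1 → posterior Dirichlet(7, 10/3, 7/3, 11/3, 7)
obs 4: x=0 → posterior Dirichlet(8, 10/3, 7/3, 11/3, 7)
obs 5: x=4 → posterior Dirichlet(8, 10/3, 7/3, 11/3, 8)
obs 6: x=3 → posterior Dirichlet(8, 10/3, 7/3, 14/3, 8)
obs 7: x=2 → posterior Dirichlet(8, 10/3, 10/3, 14/3, 8)
obs 8: x=4 → posterior Dirichlet(8, 10/3, 10/3, 14/3, 9)
obs 9: x=3 → posterior Dirichlet(8, 10/3, 10/3, 17/3, 9)
obs 10: x=4 → posterior Dirichlet(8, 10/3, 10/3, 17/3, 10)

k = 6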